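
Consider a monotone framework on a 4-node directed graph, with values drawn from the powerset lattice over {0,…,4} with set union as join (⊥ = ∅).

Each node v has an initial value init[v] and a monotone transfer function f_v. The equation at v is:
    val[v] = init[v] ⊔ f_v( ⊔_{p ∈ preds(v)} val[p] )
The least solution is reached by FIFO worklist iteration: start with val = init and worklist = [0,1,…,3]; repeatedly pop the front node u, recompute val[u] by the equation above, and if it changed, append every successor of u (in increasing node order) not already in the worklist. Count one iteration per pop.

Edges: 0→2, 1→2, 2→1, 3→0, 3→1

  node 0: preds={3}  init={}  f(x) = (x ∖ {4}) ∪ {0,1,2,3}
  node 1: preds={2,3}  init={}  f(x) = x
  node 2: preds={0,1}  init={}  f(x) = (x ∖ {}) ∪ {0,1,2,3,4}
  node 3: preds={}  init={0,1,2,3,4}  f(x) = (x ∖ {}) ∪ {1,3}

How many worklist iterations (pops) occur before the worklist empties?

Worklist (5 pops):
  #1 pop 0: in={0,1,2,3,4} → {0,1,2,3} (was {}); enqueue []
  #2 pop 1: in={0,1,2,3,4} → {0,1,2,3,4} (was {}); enqueue []
  #3 pop 2: in={0,1,2,3,4} → {0,1,2,3,4} (was {}); enqueue [1]
  #4 pop 3: in={} → {0,1,2,3,4} (no change)
  #5 pop 1: in={0,1,2,3,4} → {0,1,2,3,4} (no change)

Fixpoint:
  val[0] = {0,1,2,3}
  val[1] = {0,1,2,3,4}
  val[2] = {0,1,2,3,4}
  val[3] = {0,1,2,3,4}

5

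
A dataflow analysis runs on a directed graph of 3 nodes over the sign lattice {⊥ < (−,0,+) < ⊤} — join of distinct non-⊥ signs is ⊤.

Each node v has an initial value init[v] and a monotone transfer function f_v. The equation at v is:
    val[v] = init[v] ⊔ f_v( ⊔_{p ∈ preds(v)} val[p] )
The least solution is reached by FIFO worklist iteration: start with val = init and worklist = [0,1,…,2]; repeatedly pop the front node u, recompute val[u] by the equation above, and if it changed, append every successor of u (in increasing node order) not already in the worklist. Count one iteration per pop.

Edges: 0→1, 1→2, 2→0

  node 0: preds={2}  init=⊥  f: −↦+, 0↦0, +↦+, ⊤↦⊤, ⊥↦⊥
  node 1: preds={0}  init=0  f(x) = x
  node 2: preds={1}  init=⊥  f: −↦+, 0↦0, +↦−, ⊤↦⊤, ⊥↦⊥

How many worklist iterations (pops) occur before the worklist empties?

Iteration log — 5 steps:
  step 1. node 0  ⊔preds=⊥  new=⊥  stable
  step 2. node 1  ⊔preds=⊥  new=0  stable
  step 3. node 2  ⊔preds=0  new=0  old=⊥  +wl: 0
  step 4. node 0  ⊔preds=0  new=0  old=⊥  +wl: 1
  step 5. node 1  ⊔preds=0  new=0  stable

Least fixpoint reached:
  node 0: 0
  node 1: 0
  node 2: 0

5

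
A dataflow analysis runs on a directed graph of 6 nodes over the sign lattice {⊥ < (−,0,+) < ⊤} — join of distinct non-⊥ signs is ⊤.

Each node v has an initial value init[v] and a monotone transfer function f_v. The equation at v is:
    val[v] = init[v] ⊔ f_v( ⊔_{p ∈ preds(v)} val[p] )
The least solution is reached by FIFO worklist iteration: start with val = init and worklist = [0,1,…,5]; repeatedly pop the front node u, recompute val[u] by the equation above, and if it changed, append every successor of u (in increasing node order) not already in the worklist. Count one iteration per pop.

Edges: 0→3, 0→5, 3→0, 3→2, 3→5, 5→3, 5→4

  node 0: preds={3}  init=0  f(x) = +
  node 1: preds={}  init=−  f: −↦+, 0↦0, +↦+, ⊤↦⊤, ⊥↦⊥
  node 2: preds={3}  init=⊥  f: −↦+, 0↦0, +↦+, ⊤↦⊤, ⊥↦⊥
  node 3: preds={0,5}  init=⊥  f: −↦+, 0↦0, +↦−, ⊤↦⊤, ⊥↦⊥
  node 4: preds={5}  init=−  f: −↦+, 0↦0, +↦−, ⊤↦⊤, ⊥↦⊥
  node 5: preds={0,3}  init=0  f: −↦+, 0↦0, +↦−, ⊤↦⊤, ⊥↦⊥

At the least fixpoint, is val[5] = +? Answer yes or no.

Trace (10 dequeues):
  [1] u=0 | in ⊥ | out ⊤ | prev 0 | push {}
  [2] u=1 | in ⊥ | out − | ==
  [3] u=2 | in ⊥ | out ⊥ | ==
  [4] u=3 | in ⊤ | out ⊤ | prev ⊥ | push {0,2}
  [5] u=4 | in 0 | out ⊤ | prev − | push {}
  [6] u=5 | in ⊤ | out ⊤ | prev 0 | push {3,4}
  [7] u=0 | in ⊤ | out ⊤ | ==
  [8] u=2 | in ⊤ | out ⊤ | prev ⊥ | push {}
  [9] u=3 | in ⊤ | out ⊤ | ==
  [10] u=4 | in ⊤ | out ⊤ | ==

Converged values:
  [0] ⊤
  [1] −
  [2] ⊤
  [3] ⊤
  [4] ⊤
  [5] ⊤

no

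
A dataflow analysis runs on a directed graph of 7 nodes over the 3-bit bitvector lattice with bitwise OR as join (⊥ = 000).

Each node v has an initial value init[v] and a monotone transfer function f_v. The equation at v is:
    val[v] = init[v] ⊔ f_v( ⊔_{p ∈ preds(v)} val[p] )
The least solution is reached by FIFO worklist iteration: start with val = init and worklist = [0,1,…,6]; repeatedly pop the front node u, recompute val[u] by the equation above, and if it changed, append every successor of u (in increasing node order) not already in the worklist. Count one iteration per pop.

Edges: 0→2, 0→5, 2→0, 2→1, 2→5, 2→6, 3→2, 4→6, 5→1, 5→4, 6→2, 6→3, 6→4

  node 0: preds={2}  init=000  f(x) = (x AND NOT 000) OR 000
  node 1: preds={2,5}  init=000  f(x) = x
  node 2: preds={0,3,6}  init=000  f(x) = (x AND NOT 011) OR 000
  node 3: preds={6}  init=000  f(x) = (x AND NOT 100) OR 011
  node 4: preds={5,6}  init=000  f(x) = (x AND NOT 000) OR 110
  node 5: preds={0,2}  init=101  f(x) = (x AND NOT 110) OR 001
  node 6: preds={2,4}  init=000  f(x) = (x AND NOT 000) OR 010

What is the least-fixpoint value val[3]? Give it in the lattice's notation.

011

Worklist (15 pops):
  #1 pop 0: in=000 → 000 (no change)
  #2 pop 1: in=101 → 101 (was 000); enqueue []
  #3 pop 2: in=000 → 000 (no change)
  #4 pop 3: in=000 → 011 (was 000); enqueue [2]
  #5 pop 4: in=101 → 111 (was 000); enqueue []
  #6 pop 5: in=000 → 101 (no change)
  #7 pop 6: in=111 → 111 (was 000); enqueue [3,4]
  #8 pop 2: in=111 → 100 (was 000); enqueue [0,1,5,6]
  #9 pop 3: in=111 → 011 (no change)
  #10 pop 4: in=111 → 111 (no change)
  #11 pop 0: in=100 → 100 (was 000); enqueue [2]
  #12 pop 1: in=101 → 101 (no change)
  #13 pop 5: in=100 → 101 (no change)
  #14 pop 6: in=111 → 111 (no change)
  #15 pop 2: in=111 → 100 (no change)

Fixpoint:
  val[0] = 100
  val[1] = 101
  val[2] = 100
  val[3] = 011
  val[4] = 111
  val[5] = 101
  val[6] = 111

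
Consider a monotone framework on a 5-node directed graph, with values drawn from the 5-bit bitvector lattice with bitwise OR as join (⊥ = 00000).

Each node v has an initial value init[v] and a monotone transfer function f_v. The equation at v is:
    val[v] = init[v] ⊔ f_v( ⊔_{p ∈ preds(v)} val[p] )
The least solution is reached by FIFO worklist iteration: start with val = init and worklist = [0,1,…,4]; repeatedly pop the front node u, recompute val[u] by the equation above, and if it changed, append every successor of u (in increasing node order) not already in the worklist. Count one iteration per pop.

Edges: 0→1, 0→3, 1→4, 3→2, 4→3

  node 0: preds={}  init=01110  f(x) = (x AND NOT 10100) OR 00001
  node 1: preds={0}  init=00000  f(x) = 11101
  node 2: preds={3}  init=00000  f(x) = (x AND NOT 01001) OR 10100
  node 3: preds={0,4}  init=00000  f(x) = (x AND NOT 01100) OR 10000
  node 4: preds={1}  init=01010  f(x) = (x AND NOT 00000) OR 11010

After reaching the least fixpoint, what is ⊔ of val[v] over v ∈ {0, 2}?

11111

Worklist (7 pops):
  #1 pop 0: in=00000 → 01111 (was 01110); enqueue []
  #2 pop 1: in=01111 → 11101 (was 00000); enqueue []
  #3 pop 2: in=00000 → 10100 (was 00000); enqueue []
  #4 pop 3: in=01111 → 10011 (was 00000); enqueue [2]
  #5 pop 4: in=11101 → 11111 (was 01010); enqueue [3]
  #6 pop 2: in=10011 → 10110 (was 10100); enqueue []
  #7 pop 3: in=11111 → 10011 (no change)

Fixpoint:
  val[0] = 01111
  val[1] = 11101
  val[2] = 10110
  val[3] = 10011
  val[4] = 11111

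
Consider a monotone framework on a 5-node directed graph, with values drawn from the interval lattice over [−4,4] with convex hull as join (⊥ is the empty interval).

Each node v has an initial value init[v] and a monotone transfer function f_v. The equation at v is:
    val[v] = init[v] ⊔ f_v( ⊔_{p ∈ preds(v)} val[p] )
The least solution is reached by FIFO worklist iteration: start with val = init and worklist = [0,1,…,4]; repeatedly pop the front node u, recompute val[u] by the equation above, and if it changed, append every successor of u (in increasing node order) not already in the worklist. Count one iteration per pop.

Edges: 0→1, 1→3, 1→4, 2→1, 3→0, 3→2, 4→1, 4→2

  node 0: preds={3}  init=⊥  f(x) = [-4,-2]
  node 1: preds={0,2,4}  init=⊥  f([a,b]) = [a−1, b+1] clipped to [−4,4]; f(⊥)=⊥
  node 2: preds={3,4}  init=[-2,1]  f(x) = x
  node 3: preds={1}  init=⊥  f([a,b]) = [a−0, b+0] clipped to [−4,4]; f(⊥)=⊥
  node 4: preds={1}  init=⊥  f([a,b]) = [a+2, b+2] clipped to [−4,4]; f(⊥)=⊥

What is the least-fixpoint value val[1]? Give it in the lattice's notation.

Trace (12 dequeues):
  [1] u=0 | in ⊥ | out [-4,-2] | prev ⊥ | push {}
  [2] u=1 | in [-4,1] | out [-4,2] | prev ⊥ | push {}
  [3] u=2 | in ⊥ | out [-2,1] | ==
  [4] u=3 | in [-4,2] | out [-4,2] | prev ⊥ | push {0,2}
  [5] u=4 | in [-4,2] | out [-2,4] | prev ⊥ | push {1}
  [6] u=0 | in [-4,2] | out [-4,-2] | ==
  [7] u=2 | in [-4,4] | out [-4,4] | prev [-2,1] | push {}
  [8] u=1 | in [-4,4] | out [-4,4] | prev [-4,2] | push {3,4}
  [9] u=3 | in [-4,4] | out [-4,4] | prev [-4,2] | push {0,2}
  [10] u=4 | in [-4,4] | out [-2,4] | ==
  [11] u=0 | in [-4,4] | out [-4,-2] | ==
  [12] u=2 | in [-4,4] | out [-4,4] | ==

Converged values:
  [0] [-4,-2]
  [1] [-4,4]
  [2] [-4,4]
  [3] [-4,4]
  [4] [-2,4]

[-4,4]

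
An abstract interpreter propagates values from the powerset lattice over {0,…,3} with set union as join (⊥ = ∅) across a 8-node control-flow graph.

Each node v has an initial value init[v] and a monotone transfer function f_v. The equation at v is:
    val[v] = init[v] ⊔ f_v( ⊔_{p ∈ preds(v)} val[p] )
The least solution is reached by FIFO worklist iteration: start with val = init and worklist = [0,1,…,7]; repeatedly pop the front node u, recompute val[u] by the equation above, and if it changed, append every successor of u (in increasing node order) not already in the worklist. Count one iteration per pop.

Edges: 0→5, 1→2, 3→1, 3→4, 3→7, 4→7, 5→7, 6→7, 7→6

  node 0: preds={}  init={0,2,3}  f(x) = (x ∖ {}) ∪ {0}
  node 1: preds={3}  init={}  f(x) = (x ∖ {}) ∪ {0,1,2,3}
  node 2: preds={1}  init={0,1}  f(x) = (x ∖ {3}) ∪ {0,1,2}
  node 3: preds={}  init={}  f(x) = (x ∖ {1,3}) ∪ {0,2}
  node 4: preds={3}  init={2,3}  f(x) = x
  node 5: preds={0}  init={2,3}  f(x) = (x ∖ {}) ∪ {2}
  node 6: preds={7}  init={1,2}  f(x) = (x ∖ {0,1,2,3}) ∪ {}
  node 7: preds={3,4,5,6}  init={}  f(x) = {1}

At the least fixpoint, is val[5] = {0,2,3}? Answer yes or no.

yes

Trace (10 dequeues):
  [1] u=0 | in {} | out {0,2,3} | ==
  [2] u=1 | in {} | out {0,1,2,3} | prev {} | push {}
  [3] u=2 | in {0,1,2,3} | out {0,1,2} | prev {0,1} | push {}
  [4] u=3 | in {} | out {0,2} | prev {} | push {1}
  [5] u=4 | in {0,2} | out {0,2,3} | prev {2,3} | push {}
  [6] u=5 | in {0,2,3} | out {0,2,3} | prev {2,3} | push {}
  [7] u=6 | in {} | out {1,2} | ==
  [8] u=7 | in {0,1,2,3} | out {1} | prev {} | push {6}
  [9] u=1 | in {0,2} | out {0,1,2,3} | ==
  [10] u=6 | in {1} | out {1,2} | ==

Converged values:
  [0] {0,2,3}
  [1] {0,1,2,3}
  [2] {0,1,2}
  [3] {0,2}
  [4] {0,2,3}
  [5] {0,2,3}
  [6] {1,2}
  [7] {1}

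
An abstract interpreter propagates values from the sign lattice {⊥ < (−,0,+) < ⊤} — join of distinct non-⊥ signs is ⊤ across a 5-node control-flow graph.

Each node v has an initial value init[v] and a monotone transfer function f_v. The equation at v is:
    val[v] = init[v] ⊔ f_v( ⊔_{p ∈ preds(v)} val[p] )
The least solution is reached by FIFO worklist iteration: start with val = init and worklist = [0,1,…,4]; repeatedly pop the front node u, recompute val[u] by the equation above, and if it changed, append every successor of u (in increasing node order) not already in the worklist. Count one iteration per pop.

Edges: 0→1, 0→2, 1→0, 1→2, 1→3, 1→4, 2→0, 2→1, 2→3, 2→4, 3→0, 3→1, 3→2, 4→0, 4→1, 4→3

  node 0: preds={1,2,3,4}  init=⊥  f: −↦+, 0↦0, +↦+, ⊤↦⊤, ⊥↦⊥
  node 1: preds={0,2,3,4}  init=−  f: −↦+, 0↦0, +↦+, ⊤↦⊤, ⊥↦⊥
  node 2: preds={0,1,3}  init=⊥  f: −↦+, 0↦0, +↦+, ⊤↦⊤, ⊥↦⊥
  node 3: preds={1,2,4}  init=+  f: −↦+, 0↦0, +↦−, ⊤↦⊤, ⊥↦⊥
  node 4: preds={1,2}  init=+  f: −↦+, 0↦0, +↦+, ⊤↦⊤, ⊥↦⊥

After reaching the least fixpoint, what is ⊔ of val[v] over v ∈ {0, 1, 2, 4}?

⊤

Iteration log — 9 steps:
  step 1. node 0  ⊔preds=⊤  new=⊤  old=⊥  +wl: 
  step 2. node 1  ⊔preds=⊤  new=⊤  old=−  +wl: 0
  step 3. node 2  ⊔preds=⊤  new=⊤  old=⊥  +wl: 1
  step 4. node 3  ⊔preds=⊤  new=⊤  old=+  +wl: 2
  step 5. node 4  ⊔preds=⊤  new=⊤  old=+  +wl: 3
  step 6. node 0  ⊔preds=⊤  new=⊤  stable
  step 7. node 1  ⊔preds=⊤  new=⊤  stable
  step 8. node 2  ⊔preds=⊤  new=⊤  stable
  step 9. node 3  ⊔preds=⊤  new=⊤  stable

Least fixpoint reached:
  node 0: ⊤
  node 1: ⊤
  node 2: ⊤
  node 3: ⊤
  node 4: ⊤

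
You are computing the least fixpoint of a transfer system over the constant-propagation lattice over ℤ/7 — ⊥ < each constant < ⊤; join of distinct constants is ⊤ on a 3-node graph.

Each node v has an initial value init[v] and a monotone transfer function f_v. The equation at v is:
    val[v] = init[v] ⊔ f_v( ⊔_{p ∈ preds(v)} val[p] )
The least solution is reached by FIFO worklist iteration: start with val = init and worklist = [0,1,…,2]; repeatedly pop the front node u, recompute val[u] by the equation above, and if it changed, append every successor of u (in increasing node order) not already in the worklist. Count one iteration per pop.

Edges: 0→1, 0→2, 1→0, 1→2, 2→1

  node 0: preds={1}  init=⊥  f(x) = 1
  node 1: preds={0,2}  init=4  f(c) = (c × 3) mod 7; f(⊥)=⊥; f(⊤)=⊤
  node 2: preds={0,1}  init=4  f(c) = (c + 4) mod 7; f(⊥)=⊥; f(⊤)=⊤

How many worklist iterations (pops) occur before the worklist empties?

5

Iteration log — 5 steps:
  step 1. node 0  ⊔preds=4  new=1  old=⊥  +wl: 
  step 2. node 1  ⊔preds=⊤  new=⊤  old=4  +wl: 0
  step 3. node 2  ⊔preds=⊤  new=⊤  old=4  +wl: 1
  step 4. node 0  ⊔preds=⊤  new=1  stable
  step 5. node 1  ⊔preds=⊤  new=⊤  stable

Least fixpoint reached:
  node 0: 1
  node 1: ⊤
  node 2: ⊤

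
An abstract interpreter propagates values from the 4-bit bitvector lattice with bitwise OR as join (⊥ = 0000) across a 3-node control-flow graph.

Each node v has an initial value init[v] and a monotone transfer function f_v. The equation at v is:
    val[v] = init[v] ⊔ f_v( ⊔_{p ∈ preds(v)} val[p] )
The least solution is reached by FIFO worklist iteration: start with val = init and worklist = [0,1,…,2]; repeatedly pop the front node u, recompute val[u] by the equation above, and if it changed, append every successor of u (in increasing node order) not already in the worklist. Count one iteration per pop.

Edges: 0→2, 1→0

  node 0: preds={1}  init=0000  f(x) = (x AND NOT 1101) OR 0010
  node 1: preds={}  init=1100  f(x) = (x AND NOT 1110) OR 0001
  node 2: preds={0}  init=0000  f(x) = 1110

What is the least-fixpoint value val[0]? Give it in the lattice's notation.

0010

Iteration log — 4 steps:
  step 1. node 0  ⊔preds=1100  new=0010  old=0000  +wl: 
  step 2. node 1  ⊔preds=0000  new=1101  old=1100  +wl: 0
  step 3. node 2  ⊔preds=0010  new=1110  old=0000  +wl: 
  step 4. node 0  ⊔preds=1101  new=0010  stable

Least fixpoint reached:
  node 0: 0010
  node 1: 1101
  node 2: 1110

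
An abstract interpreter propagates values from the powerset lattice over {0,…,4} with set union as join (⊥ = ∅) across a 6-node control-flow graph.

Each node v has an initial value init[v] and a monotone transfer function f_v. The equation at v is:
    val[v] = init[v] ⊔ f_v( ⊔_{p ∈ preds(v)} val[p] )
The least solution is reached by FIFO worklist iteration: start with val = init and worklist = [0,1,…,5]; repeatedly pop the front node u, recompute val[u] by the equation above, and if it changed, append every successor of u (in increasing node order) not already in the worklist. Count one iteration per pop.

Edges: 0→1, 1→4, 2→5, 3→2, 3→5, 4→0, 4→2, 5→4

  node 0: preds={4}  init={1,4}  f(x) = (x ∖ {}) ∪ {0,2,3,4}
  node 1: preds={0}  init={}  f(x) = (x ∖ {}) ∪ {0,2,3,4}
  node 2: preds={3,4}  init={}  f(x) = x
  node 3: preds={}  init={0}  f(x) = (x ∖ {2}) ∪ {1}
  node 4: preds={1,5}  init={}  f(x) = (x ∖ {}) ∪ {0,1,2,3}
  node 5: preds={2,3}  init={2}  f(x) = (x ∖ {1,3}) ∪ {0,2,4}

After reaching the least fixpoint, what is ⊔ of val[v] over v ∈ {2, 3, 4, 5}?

Worklist (10 pops):
  #1 pop 0: in={} → {0,1,2,3,4} (was {1,4}); enqueue []
  #2 pop 1: in={0,1,2,3,4} → {0,1,2,3,4} (was {}); enqueue []
  #3 pop 2: in={0} → {0} (was {}); enqueue []
  #4 pop 3: in={} → {0,1} (was {0}); enqueue [2]
  #5 pop 4: in={0,1,2,3,4} → {0,1,2,3,4} (was {}); enqueue [0]
  #6 pop 5: in={0,1} → {0,2,4} (was {2}); enqueue [4]
  #7 pop 2: in={0,1,2,3,4} → {0,1,2,3,4} (was {0}); enqueue [5]
  #8 pop 0: in={0,1,2,3,4} → {0,1,2,3,4} (no change)
  #9 pop 4: in={0,1,2,3,4} → {0,1,2,3,4} (no change)
  #10 pop 5: in={0,1,2,3,4} → {0,2,4} (no change)

Fixpoint:
  val[0] = {0,1,2,3,4}
  val[1] = {0,1,2,3,4}
  val[2] = {0,1,2,3,4}
  val[3] = {0,1}
  val[4] = {0,1,2,3,4}
  val[5] = {0,2,4}

{0,1,2,3,4}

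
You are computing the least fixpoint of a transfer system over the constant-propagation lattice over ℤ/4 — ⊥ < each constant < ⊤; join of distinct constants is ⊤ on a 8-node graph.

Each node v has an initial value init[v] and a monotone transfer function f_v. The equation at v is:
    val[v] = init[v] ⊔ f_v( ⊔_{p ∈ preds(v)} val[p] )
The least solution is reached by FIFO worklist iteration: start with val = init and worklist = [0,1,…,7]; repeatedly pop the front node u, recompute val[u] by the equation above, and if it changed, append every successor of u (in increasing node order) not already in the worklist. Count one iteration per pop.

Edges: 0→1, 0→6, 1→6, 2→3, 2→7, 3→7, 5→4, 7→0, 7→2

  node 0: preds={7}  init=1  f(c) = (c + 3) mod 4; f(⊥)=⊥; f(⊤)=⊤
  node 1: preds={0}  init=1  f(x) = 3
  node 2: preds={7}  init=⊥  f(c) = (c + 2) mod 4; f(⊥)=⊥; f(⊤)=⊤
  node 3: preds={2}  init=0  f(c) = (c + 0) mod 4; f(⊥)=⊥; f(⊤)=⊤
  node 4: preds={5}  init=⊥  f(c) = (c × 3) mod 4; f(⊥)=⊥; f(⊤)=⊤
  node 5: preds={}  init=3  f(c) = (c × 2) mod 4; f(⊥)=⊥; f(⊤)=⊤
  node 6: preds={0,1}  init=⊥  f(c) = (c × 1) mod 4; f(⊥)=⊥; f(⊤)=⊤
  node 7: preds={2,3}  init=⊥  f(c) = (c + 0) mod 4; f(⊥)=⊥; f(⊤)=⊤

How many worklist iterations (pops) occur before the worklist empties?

Trace (18 dequeues):
  [1] u=0 | in ⊥ | out 1 | ==
  [2] u=1 | in 1 | out ⊤ | prev 1 | push {}
  [3] u=2 | in ⊥ | out ⊥ | ==
  [4] u=3 | in ⊥ | out 0 | ==
  [5] u=4 | in 3 | out 1 | prev ⊥ | push {}
  [6] u=5 | in ⊥ | out 3 | ==
  [7] u=6 | in ⊤ | out ⊤ | prev ⊥ | push {}
  [8] u=7 | in 0 | out 0 | prev ⊥ | push {0,2}
  [9] u=0 | in 0 | out ⊤ | prev 1 | push {1,6}
  [10] u=2 | in 0 | out 2 | prev ⊥ | push {3,7}
  [11] u=1 | in ⊤ | out ⊤ | ==
  [12] u=6 | in ⊤ | out ⊤ | ==
  [13] u=3 | in 2 | out ⊤ | prev 0 | push {}
  [14] u=7 | in ⊤ | out ⊤ | prev 0 | push {0,2}
  [15] u=0 | in ⊤ | out ⊤ | ==
  [16] u=2 | in ⊤ | out ⊤ | prev 2 | push {3,7}
  [17] u=3 | in ⊤ | out ⊤ | ==
  [18] u=7 | in ⊤ | out ⊤ | ==

Converged values:
  [0] ⊤
  [1] ⊤
  [2] ⊤
  [3] ⊤
  [4] 1
  [5] 3
  [6] ⊤
  [7] ⊤

18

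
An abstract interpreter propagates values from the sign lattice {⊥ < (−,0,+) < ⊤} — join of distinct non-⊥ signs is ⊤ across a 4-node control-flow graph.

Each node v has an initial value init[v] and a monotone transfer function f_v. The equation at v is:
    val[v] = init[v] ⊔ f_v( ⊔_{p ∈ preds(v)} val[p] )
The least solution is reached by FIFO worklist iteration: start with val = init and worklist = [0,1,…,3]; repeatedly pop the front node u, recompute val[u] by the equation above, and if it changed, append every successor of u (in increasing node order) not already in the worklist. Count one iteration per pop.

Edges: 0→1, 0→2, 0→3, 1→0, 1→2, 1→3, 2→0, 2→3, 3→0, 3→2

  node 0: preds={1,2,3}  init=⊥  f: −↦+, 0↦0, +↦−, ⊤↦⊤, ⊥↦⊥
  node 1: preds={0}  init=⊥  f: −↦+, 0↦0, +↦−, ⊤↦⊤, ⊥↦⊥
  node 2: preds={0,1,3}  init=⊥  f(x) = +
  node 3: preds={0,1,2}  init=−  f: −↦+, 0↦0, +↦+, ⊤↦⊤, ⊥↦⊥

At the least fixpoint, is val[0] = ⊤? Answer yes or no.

Iteration log — 10 steps:
  step 1. node 0  ⊔preds=−  new=+  old=⊥  +wl: 
  step 2. node 1  ⊔preds=+  new=−  old=⊥  +wl: 0
  step 3. node 2  ⊔preds=⊤  new=+  old=⊥  +wl: 
  step 4. node 3  ⊔preds=⊤  new=⊤  old=−  +wl: 2
  step 5. node 0  ⊔preds=⊤  new=⊤  old=+  +wl: 1,3
  step 6. node 2  ⊔preds=⊤  new=+  stable
  step 7. node 1  ⊔preds=⊤  new=⊤  old=−  +wl: 0,2
  step 8. node 3  ⊔preds=⊤  new=⊤  stable
  step 9. node 0  ⊔preds=⊤  new=⊤  stable
  step 10. node 2  ⊔preds=⊤  new=+  stable

Least fixpoint reached:
  node 0: ⊤
  node 1: ⊤
  node 2: +
  node 3: ⊤

yes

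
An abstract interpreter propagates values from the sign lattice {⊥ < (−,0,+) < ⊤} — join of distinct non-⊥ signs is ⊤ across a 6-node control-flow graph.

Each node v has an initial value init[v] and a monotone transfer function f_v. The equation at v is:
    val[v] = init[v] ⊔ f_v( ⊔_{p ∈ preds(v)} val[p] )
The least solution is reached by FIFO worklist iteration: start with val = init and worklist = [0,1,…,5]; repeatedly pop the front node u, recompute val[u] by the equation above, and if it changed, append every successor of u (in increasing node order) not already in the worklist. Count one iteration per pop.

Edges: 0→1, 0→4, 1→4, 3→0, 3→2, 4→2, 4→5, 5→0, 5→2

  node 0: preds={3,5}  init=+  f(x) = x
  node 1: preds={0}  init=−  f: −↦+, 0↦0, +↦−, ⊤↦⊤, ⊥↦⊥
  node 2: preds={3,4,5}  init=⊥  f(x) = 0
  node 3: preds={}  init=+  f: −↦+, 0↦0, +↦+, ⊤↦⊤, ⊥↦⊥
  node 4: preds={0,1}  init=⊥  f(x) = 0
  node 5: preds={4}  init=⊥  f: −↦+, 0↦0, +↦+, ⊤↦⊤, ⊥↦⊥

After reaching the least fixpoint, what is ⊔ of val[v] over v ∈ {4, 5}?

0

Trace (10 dequeues):
  [1] u=0 | in + | out + | ==
  [2] u=1 | in + | out − | ==
  [3] u=2 | in + | out 0 | prev ⊥ | push {}
  [4] u=3 | in ⊥ | out + | ==
  [5] u=4 | in ⊤ | out 0 | prev ⊥ | push {2}
  [6] u=5 | in 0 | out 0 | prev ⊥ | push {0}
  [7] u=2 | in ⊤ | out 0 | ==
  [8] u=0 | in ⊤ | out ⊤ | prev + | push {1,4}
  [9] u=1 | in ⊤ | out ⊤ | prev − | push {}
  [10] u=4 | in ⊤ | out 0 | ==

Converged values:
  [0] ⊤
  [1] ⊤
  [2] 0
  [3] +
  [4] 0
  [5] 0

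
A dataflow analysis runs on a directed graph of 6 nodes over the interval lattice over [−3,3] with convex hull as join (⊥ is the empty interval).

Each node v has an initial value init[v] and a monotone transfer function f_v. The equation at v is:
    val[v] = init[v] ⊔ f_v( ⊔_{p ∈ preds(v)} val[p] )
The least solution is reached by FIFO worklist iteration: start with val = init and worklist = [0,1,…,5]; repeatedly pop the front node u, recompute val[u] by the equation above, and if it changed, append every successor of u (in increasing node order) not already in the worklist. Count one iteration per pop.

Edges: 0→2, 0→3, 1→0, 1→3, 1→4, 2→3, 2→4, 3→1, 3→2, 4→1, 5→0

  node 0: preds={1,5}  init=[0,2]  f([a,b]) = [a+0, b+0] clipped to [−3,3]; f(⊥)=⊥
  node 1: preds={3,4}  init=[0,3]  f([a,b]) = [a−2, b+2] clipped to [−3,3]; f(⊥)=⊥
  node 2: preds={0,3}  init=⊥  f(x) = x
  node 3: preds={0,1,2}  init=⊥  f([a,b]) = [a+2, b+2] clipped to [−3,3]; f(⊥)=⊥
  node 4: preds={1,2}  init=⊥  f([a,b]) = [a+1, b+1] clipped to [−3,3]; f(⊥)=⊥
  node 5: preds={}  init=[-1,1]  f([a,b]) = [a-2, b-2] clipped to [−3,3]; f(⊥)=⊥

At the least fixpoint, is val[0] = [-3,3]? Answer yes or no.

yes

Trace (20 dequeues):
  [1] u=0 | in [-1,3] | out [-1,3] | prev [0,2] | push {}
  [2] u=1 | in ⊥ | out [0,3] | ==
  [3] u=2 | in [-1,3] | out [-1,3] | prev ⊥ | push {}
  [4] u=3 | in [-1,3] | out [1,3] | prev ⊥ | push {1,2}
  [5] u=4 | in [-1,3] | out [0,3] | prev ⊥ | push {}
  [6] u=5 | in ⊥ | out [-1,1] | ==
  [7] u=1 | in [0,3] | out [-2,3] | prev [0,3] | push {0,3,4}
  [8] u=2 | in [-1,3] | out [-1,3] | ==
  [9] u=0 | in [-2,3] | out [-2,3] | prev [-1,3] | push {2}
  [10] u=3 | in [-2,3] | out [0,3] | prev [1,3] | push {1}
  [11] u=4 | in [-2,3] | out [-1,3] | prev [0,3] | push {}
  [12] u=2 | in [-2,3] | out [-2,3] | prev [-1,3] | push {3,4}
  [13] u=1 | in [-1,3] | out [-3,3] | prev [-2,3] | push {0}
  [14] u=3 | in [-3,3] | out [-1,3] | prev [0,3] | push {1,2}
  [15] u=4 | in [-3,3] | out [-2,3] | prev [-1,3] | push {}
  [16] u=0 | in [-3,3] | out [-3,3] | prev [-2,3] | push {3}
  [17] u=1 | in [-2,3] | out [-3,3] | ==
  [18] u=2 | in [-3,3] | out [-3,3] | prev [-2,3] | push {4}
  [19] u=3 | in [-3,3] | out [-1,3] | ==
  [20] u=4 | in [-3,3] | out [-2,3] | ==

Converged values:
  [0] [-3,3]
  [1] [-3,3]
  [2] [-3,3]
  [3] [-1,3]
  [4] [-2,3]
  [5] [-1,1]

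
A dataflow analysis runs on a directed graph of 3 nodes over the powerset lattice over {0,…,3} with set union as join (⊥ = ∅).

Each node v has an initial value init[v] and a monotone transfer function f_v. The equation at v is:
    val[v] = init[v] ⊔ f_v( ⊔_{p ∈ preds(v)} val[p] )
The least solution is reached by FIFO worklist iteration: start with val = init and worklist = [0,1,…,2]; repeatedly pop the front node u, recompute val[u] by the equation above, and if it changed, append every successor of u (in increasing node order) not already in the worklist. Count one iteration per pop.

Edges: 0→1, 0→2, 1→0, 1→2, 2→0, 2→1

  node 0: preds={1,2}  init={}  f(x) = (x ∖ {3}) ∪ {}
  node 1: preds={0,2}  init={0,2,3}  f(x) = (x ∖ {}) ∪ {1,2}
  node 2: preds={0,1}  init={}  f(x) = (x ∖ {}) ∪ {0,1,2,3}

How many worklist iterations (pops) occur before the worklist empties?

6

Iteration log — 6 steps:
  step 1. node 0  ⊔preds={0,2,3}  new={0,2}  old={}  +wl: 
  step 2. node 1  ⊔preds={0,2}  new={0,1,2,3}  old={0,2,3}  +wl: 0
  step 3. node 2  ⊔preds={0,1,2,3}  new={0,1,2,3}  old={}  +wl: 1
  step 4. node 0  ⊔preds={0,1,2,3}  new={0,1,2}  old={0,2}  +wl: 2
  step 5. node 1  ⊔preds={0,1,2,3}  new={0,1,2,3}  stable
  step 6. node 2  ⊔preds={0,1,2,3}  new={0,1,2,3}  stable

Least fixpoint reached:
  node 0: {0,1,2}
  node 1: {0,1,2,3}
  node 2: {0,1,2,3}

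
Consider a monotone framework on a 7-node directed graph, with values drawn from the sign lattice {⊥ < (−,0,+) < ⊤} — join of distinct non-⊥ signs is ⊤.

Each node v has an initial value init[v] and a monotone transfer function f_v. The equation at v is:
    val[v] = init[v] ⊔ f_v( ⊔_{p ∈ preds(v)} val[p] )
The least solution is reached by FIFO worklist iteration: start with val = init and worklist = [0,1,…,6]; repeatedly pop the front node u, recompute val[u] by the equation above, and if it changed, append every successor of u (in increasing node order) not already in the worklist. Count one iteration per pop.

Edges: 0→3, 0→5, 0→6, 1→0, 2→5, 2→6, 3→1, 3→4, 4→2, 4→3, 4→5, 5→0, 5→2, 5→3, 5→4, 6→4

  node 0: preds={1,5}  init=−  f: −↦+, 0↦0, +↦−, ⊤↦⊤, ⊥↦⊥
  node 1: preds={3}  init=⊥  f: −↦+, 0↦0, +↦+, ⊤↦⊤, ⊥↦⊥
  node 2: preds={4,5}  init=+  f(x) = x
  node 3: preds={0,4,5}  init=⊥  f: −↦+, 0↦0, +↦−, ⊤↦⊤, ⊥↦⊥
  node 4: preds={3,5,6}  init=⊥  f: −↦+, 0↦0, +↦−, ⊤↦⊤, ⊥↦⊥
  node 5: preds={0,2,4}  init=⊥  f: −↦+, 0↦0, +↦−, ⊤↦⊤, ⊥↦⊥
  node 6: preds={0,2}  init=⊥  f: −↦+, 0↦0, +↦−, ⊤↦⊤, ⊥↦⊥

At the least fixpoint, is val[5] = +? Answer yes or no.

Trace (18 dequeues):
  [1] u=0 | in ⊥ | out − | ==
  [2] u=1 | in ⊥ | out ⊥ | ==
  [3] u=2 | in ⊥ | out + | ==
  [4] u=3 | in − | out + | prev ⊥ | push {1}
  [5] u=4 | in + | out − | prev ⊥ | push {2,3}
  [6] u=5 | in ⊤ | out ⊤ | prev ⊥ | push {0,4}
  [7] u=6 | in ⊤ | out ⊤ | prev ⊥ | push {}
  [8] u=1 | in + | out + | prev ⊥ | push {}
  [9] u=2 | in ⊤ | out ⊤ | prev + | push {5,6}
  [10] u=3 | in ⊤ | out ⊤ | prev + | push {1}
  [11] u=0 | in ⊤ | out ⊤ | prev − | push {3}
  [12] u=4 | in ⊤ | out ⊤ | prev − | push {2}
  [13] u=5 | in ⊤ | out ⊤ | ==
  [14] u=6 | in ⊤ | out ⊤ | ==
  [15] u=1 | in ⊤ | out ⊤ | prev + | push {0}
  [16] u=3 | in ⊤ | out ⊤ | ==
  [17] u=2 | in ⊤ | out ⊤ | ==
  [18] u=0 | in ⊤ | out ⊤ | ==

Converged values:
  [0] ⊤
  [1] ⊤
  [2] ⊤
  [3] ⊤
  [4] ⊤
  [5] ⊤
  [6] ⊤

no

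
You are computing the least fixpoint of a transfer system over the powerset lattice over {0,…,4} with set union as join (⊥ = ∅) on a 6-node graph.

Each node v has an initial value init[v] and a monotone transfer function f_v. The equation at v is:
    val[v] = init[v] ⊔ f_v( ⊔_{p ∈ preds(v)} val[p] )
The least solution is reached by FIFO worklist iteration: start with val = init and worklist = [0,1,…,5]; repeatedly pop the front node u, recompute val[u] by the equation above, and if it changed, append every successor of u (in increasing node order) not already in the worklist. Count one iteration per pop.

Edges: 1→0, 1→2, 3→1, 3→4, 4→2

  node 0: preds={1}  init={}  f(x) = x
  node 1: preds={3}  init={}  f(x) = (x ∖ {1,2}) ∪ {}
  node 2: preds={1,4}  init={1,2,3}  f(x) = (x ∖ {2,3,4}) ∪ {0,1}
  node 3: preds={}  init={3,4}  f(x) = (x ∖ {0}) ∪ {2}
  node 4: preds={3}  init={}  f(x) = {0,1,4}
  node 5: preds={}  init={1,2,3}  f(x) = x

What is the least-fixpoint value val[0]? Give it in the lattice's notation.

{3,4}

Worklist (9 pops):
  #1 pop 0: in={} → {} (no change)
  #2 pop 1: in={3,4} → {3,4} (was {}); enqueue [0]
  #3 pop 2: in={3,4} → {0,1,2,3} (was {1,2,3}); enqueue []
  #4 pop 3: in={} → {2,3,4} (was {3,4}); enqueue [1]
  #5 pop 4: in={2,3,4} → {0,1,4} (was {}); enqueue [2]
  #6 pop 5: in={} → {1,2,3} (no change)
  #7 pop 0: in={3,4} → {3,4} (was {}); enqueue []
  #8 pop 1: in={2,3,4} → {3,4} (no change)
  #9 pop 2: in={0,1,3,4} → {0,1,2,3} (no change)

Fixpoint:
  val[0] = {3,4}
  val[1] = {3,4}
  val[2] = {0,1,2,3}
  val[3] = {2,3,4}
  val[4] = {0,1,4}
  val[5] = {1,2,3}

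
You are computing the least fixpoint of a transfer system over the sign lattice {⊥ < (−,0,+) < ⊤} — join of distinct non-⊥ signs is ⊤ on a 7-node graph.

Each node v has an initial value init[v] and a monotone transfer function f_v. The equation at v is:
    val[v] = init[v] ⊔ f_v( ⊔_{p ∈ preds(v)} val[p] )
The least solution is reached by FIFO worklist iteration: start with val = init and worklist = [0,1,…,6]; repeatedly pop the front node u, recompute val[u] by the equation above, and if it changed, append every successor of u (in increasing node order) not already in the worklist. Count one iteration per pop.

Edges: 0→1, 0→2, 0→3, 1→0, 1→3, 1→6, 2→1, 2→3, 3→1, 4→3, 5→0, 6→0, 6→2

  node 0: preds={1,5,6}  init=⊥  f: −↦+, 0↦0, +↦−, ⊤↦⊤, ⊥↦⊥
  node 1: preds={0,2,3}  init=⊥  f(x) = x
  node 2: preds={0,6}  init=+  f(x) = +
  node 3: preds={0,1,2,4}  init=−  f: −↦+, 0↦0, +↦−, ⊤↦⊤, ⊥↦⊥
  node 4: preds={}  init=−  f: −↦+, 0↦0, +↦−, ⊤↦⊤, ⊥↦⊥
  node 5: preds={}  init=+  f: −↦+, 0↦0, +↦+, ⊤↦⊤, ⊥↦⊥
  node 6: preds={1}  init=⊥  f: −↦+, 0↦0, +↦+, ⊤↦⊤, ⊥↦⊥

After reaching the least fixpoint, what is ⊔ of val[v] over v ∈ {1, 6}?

Trace (11 dequeues):
  [1] u=0 | in + | out − | prev ⊥ | push {}
  [2] u=1 | in ⊤ | out ⊤ | prev ⊥ | push {0}
  [3] u=2 | in − | out + | ==
  [4] u=3 | in ⊤ | out ⊤ | prev − | push {1}
  [5] u=4 | in ⊥ | out − | ==
  [6] u=5 | in ⊥ | out + | ==
  [7] u=6 | in ⊤ | out ⊤ | prev ⊥ | push {2}
  [8] u=0 | in ⊤ | out ⊤ | prev − | push {3}
  [9] u=1 | in ⊤ | out ⊤ | ==
  [10] u=2 | in ⊤ | out + | ==
  [11] u=3 | in ⊤ | out ⊤ | ==

Converged values:
  [0] ⊤
  [1] ⊤
  [2] +
  [3] ⊤
  [4] −
  [5] +
  [6] ⊤

⊤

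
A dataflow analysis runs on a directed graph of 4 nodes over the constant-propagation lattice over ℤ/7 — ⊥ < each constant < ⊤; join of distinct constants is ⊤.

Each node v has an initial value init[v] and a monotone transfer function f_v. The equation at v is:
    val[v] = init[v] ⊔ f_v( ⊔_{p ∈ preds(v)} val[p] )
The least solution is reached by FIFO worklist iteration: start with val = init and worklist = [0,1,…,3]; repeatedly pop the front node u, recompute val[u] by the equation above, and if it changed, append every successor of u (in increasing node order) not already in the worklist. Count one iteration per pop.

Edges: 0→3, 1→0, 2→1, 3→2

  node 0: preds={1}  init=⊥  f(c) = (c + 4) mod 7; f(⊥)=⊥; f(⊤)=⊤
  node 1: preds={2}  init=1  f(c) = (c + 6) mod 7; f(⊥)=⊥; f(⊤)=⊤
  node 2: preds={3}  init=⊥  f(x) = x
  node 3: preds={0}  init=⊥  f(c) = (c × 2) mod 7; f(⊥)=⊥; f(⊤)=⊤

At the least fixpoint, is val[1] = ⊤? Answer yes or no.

Iteration log — 10 steps:
  step 1. node 0  ⊔preds=1  new=5  old=⊥  +wl: 
  step 2. node 1  ⊔preds=⊥  new=1  stable
  step 3. node 2  ⊔preds=⊥  new=⊥  stable
  step 4. node 3  ⊔preds=5  new=3  old=⊥  +wl: 2
  step 5. node 2  ⊔preds=3  new=3  old=⊥  +wl: 1
  step 6. node 1  ⊔preds=3  new=⊤  old=1  +wl: 0
  step 7. node 0  ⊔preds=⊤  new=⊤  old=5  +wl: 3
  step 8. node 3  ⊔preds=⊤  new=⊤  old=3  +wl: 2
  step 9. node 2  ⊔preds=⊤  new=⊤  old=3  +wl: 1
  step 10. node 1  ⊔preds=⊤  new=⊤  stable

Least fixpoint reached:
  node 0: ⊤
  node 1: ⊤
  node 2: ⊤
  node 3: ⊤

yes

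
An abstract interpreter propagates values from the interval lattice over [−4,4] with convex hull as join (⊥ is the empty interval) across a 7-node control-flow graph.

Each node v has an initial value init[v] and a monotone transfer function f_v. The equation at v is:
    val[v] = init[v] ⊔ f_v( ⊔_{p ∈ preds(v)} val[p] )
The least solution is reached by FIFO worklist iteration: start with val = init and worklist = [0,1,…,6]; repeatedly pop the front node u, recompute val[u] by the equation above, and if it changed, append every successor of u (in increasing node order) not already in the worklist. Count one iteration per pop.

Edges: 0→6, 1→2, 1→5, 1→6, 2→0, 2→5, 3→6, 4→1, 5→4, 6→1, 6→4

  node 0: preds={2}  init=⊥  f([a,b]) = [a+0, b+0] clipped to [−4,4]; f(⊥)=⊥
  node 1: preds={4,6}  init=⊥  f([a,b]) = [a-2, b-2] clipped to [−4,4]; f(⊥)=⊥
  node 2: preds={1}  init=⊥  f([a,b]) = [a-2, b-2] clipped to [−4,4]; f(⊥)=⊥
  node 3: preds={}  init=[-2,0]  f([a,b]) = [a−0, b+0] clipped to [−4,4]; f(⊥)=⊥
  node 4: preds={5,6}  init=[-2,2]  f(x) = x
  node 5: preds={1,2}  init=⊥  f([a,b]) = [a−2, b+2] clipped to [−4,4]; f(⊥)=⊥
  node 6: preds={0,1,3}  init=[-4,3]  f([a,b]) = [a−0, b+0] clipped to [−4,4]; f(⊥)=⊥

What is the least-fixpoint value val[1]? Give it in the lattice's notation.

[-4,1]

Iteration log — 11 steps:
  step 1. node 0  ⊔preds=⊥  new=⊥  stable
  step 2. node 1  ⊔preds=[-4,3]  new=[-4,1]  old=⊥  +wl: 
  step 3. node 2  ⊔preds=[-4,1]  new=[-4,-1]  old=⊥  +wl: 0
  step 4. node 3  ⊔preds=⊥  new=[-2,0]  stable
  step 5. node 4  ⊔preds=[-4,3]  new=[-4,3]  old=[-2,2]  +wl: 1
  step 6. node 5  ⊔preds=[-4,1]  new=[-4,3]  old=⊥  +wl: 4
  step 7. node 6  ⊔preds=[-4,1]  new=[-4,3]  stable
  step 8. node 0  ⊔preds=[-4,-1]  new=[-4,-1]  old=⊥  +wl: 6
  step 9. node 1  ⊔preds=[-4,3]  new=[-4,1]  stable
  step 10. node 4  ⊔preds=[-4,3]  new=[-4,3]  stable
  step 11. node 6  ⊔preds=[-4,1]  new=[-4,3]  stable

Least fixpoint reached:
  node 0: [-4,-1]
  node 1: [-4,1]
  node 2: [-4,-1]
  node 3: [-2,0]
  node 4: [-4,3]
  node 5: [-4,3]
  node 6: [-4,3]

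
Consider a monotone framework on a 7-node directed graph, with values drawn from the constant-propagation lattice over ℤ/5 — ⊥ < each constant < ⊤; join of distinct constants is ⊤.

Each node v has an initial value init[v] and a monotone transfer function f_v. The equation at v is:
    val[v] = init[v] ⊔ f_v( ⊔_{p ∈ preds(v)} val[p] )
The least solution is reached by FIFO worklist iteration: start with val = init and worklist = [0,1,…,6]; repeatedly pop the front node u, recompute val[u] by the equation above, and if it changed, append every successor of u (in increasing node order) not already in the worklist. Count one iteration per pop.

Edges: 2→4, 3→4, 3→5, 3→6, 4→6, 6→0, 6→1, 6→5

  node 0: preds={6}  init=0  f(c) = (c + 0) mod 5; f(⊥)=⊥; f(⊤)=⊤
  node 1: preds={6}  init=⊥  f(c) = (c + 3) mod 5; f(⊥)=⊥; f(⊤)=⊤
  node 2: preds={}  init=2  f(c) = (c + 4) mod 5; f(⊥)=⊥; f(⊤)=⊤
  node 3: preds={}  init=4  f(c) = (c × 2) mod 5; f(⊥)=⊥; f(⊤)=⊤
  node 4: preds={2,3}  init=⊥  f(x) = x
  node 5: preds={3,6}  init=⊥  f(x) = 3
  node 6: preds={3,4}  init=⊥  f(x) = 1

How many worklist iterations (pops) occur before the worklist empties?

Iteration log — 10 steps:
  step 1. node 0  ⊔preds=⊥  new=0  stable
  step 2. node 1  ⊔preds=⊥  new=⊥  stable
  step 3. node 2  ⊔preds=⊥  new=2  stable
  step 4. node 3  ⊔preds=⊥  new=4  stable
  step 5. node 4  ⊔preds=⊤  new=⊤  old=⊥  +wl: 
  step 6. node 5  ⊔preds=4  new=3  old=⊥  +wl: 
  step 7. node 6  ⊔preds=⊤  new=1  old=⊥  +wl: 0,1,5
  step 8. node 0  ⊔preds=1  new=⊤  old=0  +wl: 
  step 9. node 1  ⊔preds=1  new=4  old=⊥  +wl: 
  step 10. node 5  ⊔preds=⊤  new=3  stable

Least fixpoint reached:
  node 0: ⊤
  node 1: 4
  node 2: 2
  node 3: 4
  node 4: ⊤
  node 5: 3
  node 6: 1

10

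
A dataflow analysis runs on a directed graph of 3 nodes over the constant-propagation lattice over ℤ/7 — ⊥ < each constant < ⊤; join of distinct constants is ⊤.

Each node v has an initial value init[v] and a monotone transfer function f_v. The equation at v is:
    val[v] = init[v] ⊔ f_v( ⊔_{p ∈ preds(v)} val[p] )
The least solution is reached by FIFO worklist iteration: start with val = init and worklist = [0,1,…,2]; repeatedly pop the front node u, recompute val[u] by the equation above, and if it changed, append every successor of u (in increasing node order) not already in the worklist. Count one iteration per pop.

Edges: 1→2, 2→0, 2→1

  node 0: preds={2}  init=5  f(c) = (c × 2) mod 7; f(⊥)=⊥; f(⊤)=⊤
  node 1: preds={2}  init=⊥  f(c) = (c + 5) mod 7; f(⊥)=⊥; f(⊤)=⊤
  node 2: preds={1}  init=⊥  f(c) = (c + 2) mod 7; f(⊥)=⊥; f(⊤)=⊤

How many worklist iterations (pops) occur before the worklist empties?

3

Iteration log — 3 steps:
  step 1. node 0  ⊔preds=⊥  new=5  stable
  step 2. node 1  ⊔preds=⊥  new=⊥  stable
  step 3. node 2  ⊔preds=⊥  new=⊥  stable

Least fixpoint reached:
  node 0: 5
  node 1: ⊥
  node 2: ⊥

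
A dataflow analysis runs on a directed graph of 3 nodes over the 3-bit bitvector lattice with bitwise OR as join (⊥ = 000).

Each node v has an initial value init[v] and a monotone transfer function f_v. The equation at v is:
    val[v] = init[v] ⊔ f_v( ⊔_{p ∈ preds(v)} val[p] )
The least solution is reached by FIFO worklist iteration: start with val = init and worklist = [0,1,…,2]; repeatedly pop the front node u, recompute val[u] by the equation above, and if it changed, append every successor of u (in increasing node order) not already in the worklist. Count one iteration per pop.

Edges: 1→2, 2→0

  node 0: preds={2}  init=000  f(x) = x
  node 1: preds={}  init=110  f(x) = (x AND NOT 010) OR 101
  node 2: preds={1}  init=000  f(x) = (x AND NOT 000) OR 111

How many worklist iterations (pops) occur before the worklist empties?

Trace (4 dequeues):
  [1] u=0 | in 000 | out 000 | ==
  [2] u=1 | in 000 | out 111 | prev 110 | push {}
  [3] u=2 | in 111 | out 111 | prev 000 | push {0}
  [4] u=0 | in 111 | out 111 | prev 000 | push {}

Converged values:
  [0] 111
  [1] 111
  [2] 111

4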